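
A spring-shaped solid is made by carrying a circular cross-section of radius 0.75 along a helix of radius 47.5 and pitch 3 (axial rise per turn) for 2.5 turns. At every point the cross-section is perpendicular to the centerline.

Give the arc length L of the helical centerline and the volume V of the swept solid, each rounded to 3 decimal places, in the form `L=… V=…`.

L=746.166 V=1318.584

2πR = 2π·47.5 = 298.451302
per-turn = √(298.451302² + 3²) = √(89073.1797 + 9) = √89082.1797 = 298.466380
L = 2.5 × 298.466380 = 746.165949
V = π·0.75² × L = 1.767146 × 746.165949 = 1318.584073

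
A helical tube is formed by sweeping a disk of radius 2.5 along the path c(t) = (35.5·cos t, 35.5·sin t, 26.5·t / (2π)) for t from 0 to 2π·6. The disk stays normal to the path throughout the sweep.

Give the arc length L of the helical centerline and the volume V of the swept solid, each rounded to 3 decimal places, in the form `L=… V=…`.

2πR = 2π·35.5 = 223.053078
per-turn = √(223.053078² + 26.5²) = √(49752.6758 + 702.25) = √50454.9258 = 224.621739
L = 6 × 224.621739 = 1347.730436
V = π·2.5² × L = 19.634954 × 1347.730436 = 26462.625231

L=1347.730 V=26462.625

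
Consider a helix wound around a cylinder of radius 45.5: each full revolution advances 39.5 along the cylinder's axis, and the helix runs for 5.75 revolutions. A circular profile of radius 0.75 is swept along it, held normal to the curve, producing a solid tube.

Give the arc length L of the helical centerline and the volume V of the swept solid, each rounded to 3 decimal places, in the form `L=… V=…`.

2πR = 2π·45.5 = 285.884931
per-turn = √(285.884931² + 39.5²) = √(81730.1940 + 1560.25) = √83290.4440 = 288.600839
L = 5.75 × 288.600839 = 1659.454822
V = π·0.75² × L = 1.767146 × 1659.454822 = 2932.498731

L=1659.455 V=2932.499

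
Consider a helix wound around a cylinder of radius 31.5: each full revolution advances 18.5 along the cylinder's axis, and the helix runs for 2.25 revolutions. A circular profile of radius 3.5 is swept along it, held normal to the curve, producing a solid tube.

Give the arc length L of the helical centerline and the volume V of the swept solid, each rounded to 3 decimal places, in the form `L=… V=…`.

L=447.262 V=17212.656

2πR = 2π·31.5 = 197.920337
per-turn = √(197.920337² + 18.5²) = √(39172.4599 + 342.25) = √39514.7099 = 198.783072
L = 2.25 × 198.783072 = 447.261913
V = π·3.5² × L = 38.484510 × 447.261913 = 17212.655561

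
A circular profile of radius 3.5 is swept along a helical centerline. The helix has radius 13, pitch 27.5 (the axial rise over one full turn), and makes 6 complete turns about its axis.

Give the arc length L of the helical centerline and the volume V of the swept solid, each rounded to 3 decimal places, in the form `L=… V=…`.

L=517.119 V=19901.058

2πR = 2π·13 = 81.681409
per-turn = √(81.681409² + 27.5²) = √(6671.8526 + 756.25) = √7428.1026 = 86.186441
L = 6 × 86.186441 = 517.118645
V = π·3.5² × L = 38.484510 × 517.118645 = 19901.057657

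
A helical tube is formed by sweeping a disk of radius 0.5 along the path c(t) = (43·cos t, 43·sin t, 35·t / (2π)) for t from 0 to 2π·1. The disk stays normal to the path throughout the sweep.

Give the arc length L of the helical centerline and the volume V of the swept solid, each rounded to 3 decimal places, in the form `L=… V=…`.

2πR = 2π·43 = 270.176968
per-turn = √(270.176968² + 35²) = √(72995.5942 + 1225) = √74220.5942 = 272.434569
L = 1 × 272.434569 = 272.434569
V = π·0.5² × L = 0.785398 × 272.434569 = 213.969610

L=272.435 V=213.970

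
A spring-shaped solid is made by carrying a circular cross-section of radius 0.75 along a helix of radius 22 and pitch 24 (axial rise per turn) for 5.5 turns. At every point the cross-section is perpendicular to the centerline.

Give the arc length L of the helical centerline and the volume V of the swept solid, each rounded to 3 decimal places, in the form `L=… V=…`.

2πR = 2π·22 = 138.230077
per-turn = √(138.230077² + 24²) = √(19107.5541 + 576) = √19683.5541 = 140.298090
L = 5.5 × 140.298090 = 771.639496
V = π·0.75² × L = 1.767146 × 771.639496 = 1363.599547

L=771.639 V=1363.600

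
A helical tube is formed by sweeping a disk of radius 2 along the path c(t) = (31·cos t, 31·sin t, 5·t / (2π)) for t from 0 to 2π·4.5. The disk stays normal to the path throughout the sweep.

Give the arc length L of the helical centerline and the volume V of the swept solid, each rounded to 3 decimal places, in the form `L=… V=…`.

2πR = 2π·31 = 194.778745
per-turn = √(194.778745² + 5²) = √(37938.7593 + 25) = √37963.7593 = 194.842909
L = 4.5 × 194.842909 = 876.793092
V = π·2² × L = 12.566371 × 876.793092 = 11018.106946

L=876.793 V=11018.107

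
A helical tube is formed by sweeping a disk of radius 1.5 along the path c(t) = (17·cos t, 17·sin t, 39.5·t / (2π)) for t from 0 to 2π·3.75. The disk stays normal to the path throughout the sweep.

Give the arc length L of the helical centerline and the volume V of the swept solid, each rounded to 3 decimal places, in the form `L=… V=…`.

L=427.064 V=3018.738

2πR = 2π·17 = 106.814150
per-turn = √(106.814150² + 39.5²) = √(11409.2627 + 1560.25) = √12969.5127 = 113.883768
L = 3.75 × 113.883768 = 427.064131
V = π·1.5² × L = 7.068583 × 427.064131 = 3018.738459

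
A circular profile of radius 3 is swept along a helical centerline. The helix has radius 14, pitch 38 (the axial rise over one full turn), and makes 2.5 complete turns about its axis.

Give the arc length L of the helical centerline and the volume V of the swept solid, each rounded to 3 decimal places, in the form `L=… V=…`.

L=239.554 V=6773.226

2πR = 2π·14 = 87.964594
per-turn = √(87.964594² + 38²) = √(7737.7699 + 1444) = √9181.7699 = 95.821552
L = 2.5 × 95.821552 = 239.553880
V = π·3² × L = 28.274334 × 239.553880 = 6773.226394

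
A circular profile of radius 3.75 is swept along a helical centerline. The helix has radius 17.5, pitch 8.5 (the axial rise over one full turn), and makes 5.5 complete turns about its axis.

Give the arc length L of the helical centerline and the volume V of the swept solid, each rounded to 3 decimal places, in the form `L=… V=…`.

2πR = 2π·17.5 = 109.955743
per-turn = √(109.955743² + 8.5²) = √(12090.2654 + 72.25) = √12162.5154 = 110.283795
L = 5.5 × 110.283795 = 606.560871
V = π·3.75² × L = 44.178647 × 606.560871 = 26797.038430

L=606.561 V=26797.038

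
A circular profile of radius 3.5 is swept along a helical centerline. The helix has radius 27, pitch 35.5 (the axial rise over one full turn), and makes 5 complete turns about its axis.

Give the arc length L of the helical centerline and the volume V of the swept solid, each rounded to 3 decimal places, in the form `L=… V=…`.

L=866.603 V=33350.784

2πR = 2π·27 = 169.646003
per-turn = √(169.646003² + 35.5²) = √(28779.7664 + 1260.25) = √30040.0164 = 173.320560
L = 5 × 173.320560 = 866.602799
V = π·3.5² × L = 38.484510 × 866.602799 = 33350.784081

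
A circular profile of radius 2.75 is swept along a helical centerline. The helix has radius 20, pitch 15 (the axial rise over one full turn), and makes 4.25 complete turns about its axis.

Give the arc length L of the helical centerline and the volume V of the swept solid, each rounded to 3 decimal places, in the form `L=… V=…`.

2πR = 2π·20 = 125.663706
per-turn = √(125.663706² + 15²) = √(15791.3670 + 225) = √16016.3670 = 126.555786
L = 4.25 × 126.555786 = 537.862092
V = π·2.75² × L = 23.758294 × 537.862092 = 12778.685944

L=537.862 V=12778.686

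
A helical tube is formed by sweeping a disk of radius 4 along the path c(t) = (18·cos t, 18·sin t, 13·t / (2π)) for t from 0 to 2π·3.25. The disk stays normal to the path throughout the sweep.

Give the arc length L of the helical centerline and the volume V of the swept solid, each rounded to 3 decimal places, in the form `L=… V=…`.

L=369.987 V=18597.554

2πR = 2π·18 = 113.097336
per-turn = √(113.097336² + 13²) = √(12791.0073 + 169) = √12960.0073 = 113.842028
L = 3.25 × 113.842028 = 369.986590
V = π·4² × L = 50.265482 × 369.986590 = 18597.554474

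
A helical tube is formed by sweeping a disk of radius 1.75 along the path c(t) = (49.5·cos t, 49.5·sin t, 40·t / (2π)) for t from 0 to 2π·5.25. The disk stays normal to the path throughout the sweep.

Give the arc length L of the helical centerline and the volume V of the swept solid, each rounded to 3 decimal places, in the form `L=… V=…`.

2πR = 2π·49.5 = 311.017673
per-turn = √(311.017673² + 40²) = √(96731.9927 + 1600) = √98331.9927 = 313.579324
L = 5.25 × 313.579324 = 1646.291453
V = π·1.75² × L = 9.621128 × 1646.291453 = 15839.179979

L=1646.291 V=15839.180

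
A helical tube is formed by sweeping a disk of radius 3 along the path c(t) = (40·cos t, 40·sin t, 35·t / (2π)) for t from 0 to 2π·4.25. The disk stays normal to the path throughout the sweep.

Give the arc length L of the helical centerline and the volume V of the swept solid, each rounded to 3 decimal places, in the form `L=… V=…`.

L=1078.449 V=30492.435

2πR = 2π·40 = 251.327412
per-turn = √(251.327412² + 35²) = √(63165.4682 + 1225) = √64390.4682 = 253.752770
L = 4.25 × 253.752770 = 1078.449272
V = π·3² × L = 28.274334 × 1078.449272 = 30492.434778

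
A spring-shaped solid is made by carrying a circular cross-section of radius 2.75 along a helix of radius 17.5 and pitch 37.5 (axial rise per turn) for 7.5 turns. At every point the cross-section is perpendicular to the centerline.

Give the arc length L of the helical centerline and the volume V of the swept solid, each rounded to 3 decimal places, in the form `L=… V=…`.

L=871.309 V=20700.811

2πR = 2π·17.5 = 109.955743
per-turn = √(109.955743² + 37.5²) = √(12090.2654 + 1406.25) = √13496.5154 = 116.174504
L = 7.5 × 116.174504 = 871.308780
V = π·2.75² × L = 23.758294 × 871.308780 = 20700.810555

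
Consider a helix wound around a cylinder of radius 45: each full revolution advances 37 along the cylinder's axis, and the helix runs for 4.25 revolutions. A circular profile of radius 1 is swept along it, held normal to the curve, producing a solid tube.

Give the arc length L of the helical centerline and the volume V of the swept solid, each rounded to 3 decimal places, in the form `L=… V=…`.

2πR = 2π·45 = 282.743339
per-turn = √(282.743339² + 37²) = √(79943.7956 + 1369) = √81312.7956 = 285.153986
L = 4.25 × 285.153986 = 1211.904440
V = π·1² × L = 3.141593 × 1211.904440 = 3807.310085

L=1211.904 V=3807.310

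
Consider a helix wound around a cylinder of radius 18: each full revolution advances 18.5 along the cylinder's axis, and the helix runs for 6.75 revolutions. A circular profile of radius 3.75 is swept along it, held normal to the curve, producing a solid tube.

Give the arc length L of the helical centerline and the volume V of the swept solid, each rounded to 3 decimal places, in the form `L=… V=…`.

L=773.553 V=34174.519

2πR = 2π·18 = 113.097336
per-turn = √(113.097336² + 18.5²) = √(12791.0073 + 342.25) = √13133.2573 = 114.600425
L = 6.75 × 114.600425 = 773.552866
V = π·3.75² × L = 44.178647 × 773.552866 = 34174.518747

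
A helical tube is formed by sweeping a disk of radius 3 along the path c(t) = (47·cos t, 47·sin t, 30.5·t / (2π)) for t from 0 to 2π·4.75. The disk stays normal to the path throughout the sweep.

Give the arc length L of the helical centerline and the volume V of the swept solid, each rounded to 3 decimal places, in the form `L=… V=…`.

L=1410.183 V=39871.977

2πR = 2π·47 = 295.309709
per-turn = √(295.309709² + 30.5²) = √(87207.8245 + 930.25) = √88138.0745 = 296.880573
L = 4.75 × 296.880573 = 1410.182721
V = π·3² × L = 28.274334 × 1410.182721 = 39871.977079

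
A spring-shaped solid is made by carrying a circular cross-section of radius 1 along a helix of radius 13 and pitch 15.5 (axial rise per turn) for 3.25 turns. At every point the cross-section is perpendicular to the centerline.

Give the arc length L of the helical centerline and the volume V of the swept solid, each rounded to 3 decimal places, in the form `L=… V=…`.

2πR = 2π·13 = 81.681409
per-turn = √(81.681409² + 15.5²) = √(6671.8526 + 240.25) = √6912.1026 = 83.139056
L = 3.25 × 83.139056 = 270.201931
V = π·1² × L = 3.141593 × 270.201931 = 848.864401

L=270.202 V=848.864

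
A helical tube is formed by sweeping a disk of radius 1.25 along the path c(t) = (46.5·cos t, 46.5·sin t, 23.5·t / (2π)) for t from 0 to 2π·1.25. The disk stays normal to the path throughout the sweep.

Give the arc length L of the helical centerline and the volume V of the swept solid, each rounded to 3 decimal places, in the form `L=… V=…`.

L=366.390 V=1798.511

2πR = 2π·46.5 = 292.168117
per-turn = √(292.168117² + 23.5²) = √(85362.2085 + 552.25) = √85914.4585 = 293.111683
L = 1.25 × 293.111683 = 366.389603
V = π·1.25² × L = 4.908739 × 366.389603 = 1798.510759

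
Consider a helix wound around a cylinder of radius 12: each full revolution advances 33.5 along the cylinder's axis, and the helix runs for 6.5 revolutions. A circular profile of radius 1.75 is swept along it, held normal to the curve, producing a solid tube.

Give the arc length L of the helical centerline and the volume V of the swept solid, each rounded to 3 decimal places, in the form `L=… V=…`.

2πR = 2π·12 = 75.398224
per-turn = √(75.398224² + 33.5²) = √(5684.8921 + 1122.25) = √6807.1421 = 82.505407
L = 6.5 × 82.505407 = 536.285144
V = π·1.75² × L = 9.621128 × 536.285144 = 5159.667743

L=536.285 V=5159.668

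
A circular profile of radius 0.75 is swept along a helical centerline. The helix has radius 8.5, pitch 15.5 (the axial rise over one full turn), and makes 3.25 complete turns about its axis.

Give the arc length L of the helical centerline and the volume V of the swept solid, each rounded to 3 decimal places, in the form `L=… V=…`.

2πR = 2π·8.5 = 53.407075
per-turn = √(53.407075² + 15.5²) = √(2852.3157 + 240.25) = √3092.5657 = 55.610841
L = 3.25 × 55.610841 = 180.735234
V = π·0.75² × L = 1.767146 × 180.735234 = 319.385522

L=180.735 V=319.386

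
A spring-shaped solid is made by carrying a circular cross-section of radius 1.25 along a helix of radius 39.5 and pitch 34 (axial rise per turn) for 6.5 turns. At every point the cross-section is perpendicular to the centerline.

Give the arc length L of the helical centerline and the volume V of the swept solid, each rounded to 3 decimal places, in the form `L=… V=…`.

L=1628.275 V=7992.778

2πR = 2π·39.5 = 248.185820
per-turn = √(248.185820² + 34²) = √(61596.2011 + 1156) = √62752.2011 = 250.503894
L = 6.5 × 250.503894 = 1628.275313
V = π·1.25² × L = 4.908739 × 1628.275313 = 7992.777752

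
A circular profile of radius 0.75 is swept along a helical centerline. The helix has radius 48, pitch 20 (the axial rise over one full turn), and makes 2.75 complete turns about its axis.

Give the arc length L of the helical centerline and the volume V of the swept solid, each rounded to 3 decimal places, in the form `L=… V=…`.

2πR = 2π·48 = 301.592895
per-turn = √(301.592895² + 20²) = √(90958.2742 + 400) = √91358.2742 = 302.255313
L = 2.75 × 302.255313 = 831.202110
V = π·0.75² × L = 1.767146 × 831.202110 = 1468.855375

L=831.202 V=1468.855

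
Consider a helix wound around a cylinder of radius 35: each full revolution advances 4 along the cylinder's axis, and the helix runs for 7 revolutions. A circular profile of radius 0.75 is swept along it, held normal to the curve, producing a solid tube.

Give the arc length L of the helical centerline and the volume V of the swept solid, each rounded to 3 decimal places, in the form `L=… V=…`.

2πR = 2π·35 = 219.911486
per-turn = √(219.911486² + 4²) = √(48361.0616 + 16) = √48377.0616 = 219.947861
L = 7 × 219.947861 = 1539.635027
V = π·0.75² × L = 1.767146 × 1539.635027 = 2720.759676

L=1539.635 V=2720.760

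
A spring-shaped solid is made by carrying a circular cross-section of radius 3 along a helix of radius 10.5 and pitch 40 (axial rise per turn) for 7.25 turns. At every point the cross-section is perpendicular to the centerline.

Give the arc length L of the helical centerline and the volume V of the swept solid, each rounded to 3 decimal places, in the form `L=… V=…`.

2πR = 2π·10.5 = 65.973446
per-turn = √(65.973446² + 40²) = √(4352.4955 + 1600) = √5952.4955 = 77.152418
L = 7.25 × 77.152418 = 559.355028
V = π·3² × L = 28.274334 × 559.355028 = 15815.390808

L=559.355 V=15815.391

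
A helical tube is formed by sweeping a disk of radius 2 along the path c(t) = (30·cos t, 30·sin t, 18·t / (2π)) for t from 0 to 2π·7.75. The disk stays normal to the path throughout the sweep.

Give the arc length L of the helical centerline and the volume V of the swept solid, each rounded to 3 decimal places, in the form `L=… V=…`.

L=1467.486 V=18440.974

2πR = 2π·30 = 188.495559
per-turn = √(188.495559² + 18²) = √(35530.5758 + 324) = √35854.5758 = 189.353046
L = 7.75 × 189.353046 = 1467.486103
V = π·2² × L = 12.566371 × 1467.486103 = 18440.974238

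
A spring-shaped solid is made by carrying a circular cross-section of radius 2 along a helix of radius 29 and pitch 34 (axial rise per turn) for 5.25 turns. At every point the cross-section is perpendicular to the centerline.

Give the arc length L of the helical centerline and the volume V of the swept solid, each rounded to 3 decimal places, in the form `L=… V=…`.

L=973.126 V=12228.663

2πR = 2π·29 = 182.212374
per-turn = √(182.212374² + 34²) = √(33201.3492 + 1156) = √34357.3492 = 185.357355
L = 5.25 × 185.357355 = 973.126116
V = π·2² × L = 12.566371 × 973.126116 = 12228.663427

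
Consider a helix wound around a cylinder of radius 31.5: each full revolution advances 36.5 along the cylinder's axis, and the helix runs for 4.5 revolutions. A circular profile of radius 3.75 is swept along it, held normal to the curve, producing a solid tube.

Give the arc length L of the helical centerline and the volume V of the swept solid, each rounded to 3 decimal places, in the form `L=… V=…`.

L=905.660 V=40010.841

2πR = 2π·31.5 = 197.920337
per-turn = √(197.920337² + 36.5²) = √(39172.4599 + 1332.25) = √40504.7099 = 201.257819
L = 4.5 × 201.257819 = 905.660187
V = π·3.75² × L = 44.178647 × 905.660187 = 40010.841436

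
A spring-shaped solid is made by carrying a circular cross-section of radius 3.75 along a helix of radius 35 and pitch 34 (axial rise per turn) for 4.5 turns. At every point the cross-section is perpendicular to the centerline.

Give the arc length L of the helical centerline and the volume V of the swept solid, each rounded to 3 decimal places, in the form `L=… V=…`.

2πR = 2π·35 = 219.911486
per-turn = √(219.911486² + 34²) = √(48361.0616 + 1156) = √49517.0616 = 222.524294
L = 4.5 × 222.524294 = 1001.359324
V = π·3.75² × L = 44.178647 × 1001.359324 = 44238.699806

L=1001.359 V=44238.700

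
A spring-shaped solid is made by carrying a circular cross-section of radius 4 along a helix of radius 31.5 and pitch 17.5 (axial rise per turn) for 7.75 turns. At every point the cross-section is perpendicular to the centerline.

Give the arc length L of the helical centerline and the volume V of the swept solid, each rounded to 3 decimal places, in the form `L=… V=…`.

L=1539.867 V=77402.152

2πR = 2π·31.5 = 197.920337
per-turn = √(197.920337² + 17.5²) = √(39172.4599 + 306.25) = √39478.7099 = 198.692501
L = 7.75 × 198.692501 = 1539.866881
V = π·4² × L = 50.265482 × 1539.866881 = 77402.151698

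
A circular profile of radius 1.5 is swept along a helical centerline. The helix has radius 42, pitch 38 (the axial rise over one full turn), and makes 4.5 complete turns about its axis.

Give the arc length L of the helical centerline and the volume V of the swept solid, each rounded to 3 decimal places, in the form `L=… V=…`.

L=1199.771 V=8480.679

2πR = 2π·42 = 263.893783
per-turn = √(263.893783² + 38²) = √(69639.9287 + 1444) = √71083.9287 = 266.615695
L = 4.5 × 266.615695 = 1199.770626
V = π·1.5² × L = 7.068583 × 1199.770626 = 8480.678816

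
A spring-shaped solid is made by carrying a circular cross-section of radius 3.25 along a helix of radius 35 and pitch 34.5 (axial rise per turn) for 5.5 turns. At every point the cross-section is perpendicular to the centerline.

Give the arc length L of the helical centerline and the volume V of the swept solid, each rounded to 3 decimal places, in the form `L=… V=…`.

L=1224.307 V=40626.262

2πR = 2π·35 = 219.911486
per-turn = √(219.911486² + 34.5²) = √(48361.0616 + 1190.25) = √49551.3116 = 222.601239
L = 5.5 × 222.601239 = 1224.306814
V = π·3.25² × L = 33.183072 × 1224.306814 = 40626.261654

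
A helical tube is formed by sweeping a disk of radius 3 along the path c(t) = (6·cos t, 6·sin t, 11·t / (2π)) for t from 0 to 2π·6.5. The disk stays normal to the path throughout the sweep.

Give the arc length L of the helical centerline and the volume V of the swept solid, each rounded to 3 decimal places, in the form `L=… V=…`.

L=255.262 V=7217.376

2πR = 2π·6 = 37.699112
per-turn = √(37.699112² + 11²) = √(1421.2230 + 121) = √1542.2230 = 39.271148
L = 6.5 × 39.271148 = 255.262459
V = π·3² × L = 28.274334 × 255.262459 = 7217.376005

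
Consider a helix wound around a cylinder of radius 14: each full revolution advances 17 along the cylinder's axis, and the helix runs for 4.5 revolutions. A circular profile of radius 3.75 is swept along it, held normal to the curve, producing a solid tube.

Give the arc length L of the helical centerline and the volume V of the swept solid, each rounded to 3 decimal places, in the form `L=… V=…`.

2πR = 2π·14 = 87.964594
per-turn = √(87.964594² + 17²) = √(7737.7699 + 289) = √8026.7699 = 89.592242
L = 4.5 × 89.592242 = 403.165090
V = π·3.75² × L = 44.178647 × 403.165090 = 17811.288052

L=403.165 V=17811.288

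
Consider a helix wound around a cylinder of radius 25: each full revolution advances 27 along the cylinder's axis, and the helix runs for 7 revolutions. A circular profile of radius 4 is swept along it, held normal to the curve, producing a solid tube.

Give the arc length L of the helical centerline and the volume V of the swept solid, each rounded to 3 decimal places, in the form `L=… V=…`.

L=1115.683 V=56080.321

2πR = 2π·25 = 157.079633
per-turn = √(157.079633² + 27²) = √(24674.0110 + 729) = √25403.0110 = 159.383221
L = 7 × 159.383221 = 1115.682544
V = π·4² × L = 50.265482 × 1115.682544 = 56080.321347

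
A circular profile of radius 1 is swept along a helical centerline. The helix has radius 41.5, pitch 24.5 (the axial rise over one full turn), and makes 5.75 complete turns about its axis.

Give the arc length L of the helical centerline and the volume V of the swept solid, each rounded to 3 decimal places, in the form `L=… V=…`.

L=1505.929 V=4731.015

2πR = 2π·41.5 = 260.752190
per-turn = √(260.752190² + 24.5²) = √(67991.7047 + 600.25) = √68591.9547 = 261.900658
L = 5.75 × 261.900658 = 1505.928784
V = π·1² × L = 3.141593 × 1505.928784 = 4731.014805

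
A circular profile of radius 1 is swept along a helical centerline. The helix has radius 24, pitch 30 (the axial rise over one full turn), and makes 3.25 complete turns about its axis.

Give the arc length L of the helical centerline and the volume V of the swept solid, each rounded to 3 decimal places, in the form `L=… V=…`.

2πR = 2π·24 = 150.796447
per-turn = √(150.796447² + 30²) = √(22739.5685 + 900) = √23639.5685 = 153.751646
L = 3.25 × 153.751646 = 499.692848
V = π·1² × L = 3.141593 × 499.692848 = 1569.831381

L=499.693 V=1569.831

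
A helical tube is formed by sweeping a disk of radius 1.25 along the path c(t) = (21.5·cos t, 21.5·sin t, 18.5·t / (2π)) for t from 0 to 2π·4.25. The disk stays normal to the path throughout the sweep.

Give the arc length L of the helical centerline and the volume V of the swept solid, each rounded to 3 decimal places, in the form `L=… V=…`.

L=579.485 V=2844.539

2πR = 2π·21.5 = 135.088484
per-turn = √(135.088484² + 18.5²) = √(18248.8985 + 342.25) = √18591.1485 = 136.349362
L = 4.25 × 136.349362 = 579.484789
V = π·1.25² × L = 4.908739 × 579.484789 = 2844.539305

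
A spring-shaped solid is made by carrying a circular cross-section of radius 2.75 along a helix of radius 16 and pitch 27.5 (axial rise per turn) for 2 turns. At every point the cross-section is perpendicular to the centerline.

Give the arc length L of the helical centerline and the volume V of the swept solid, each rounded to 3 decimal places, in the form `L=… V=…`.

L=208.449 V=4952.388

2πR = 2π·16 = 100.530965
per-turn = √(100.530965² + 27.5²) = √(10106.4749 + 756.25) = √10862.7249 = 104.224397
L = 2 × 104.224397 = 208.448794
V = π·2.75² × L = 23.758294 × 208.448794 = 4952.387819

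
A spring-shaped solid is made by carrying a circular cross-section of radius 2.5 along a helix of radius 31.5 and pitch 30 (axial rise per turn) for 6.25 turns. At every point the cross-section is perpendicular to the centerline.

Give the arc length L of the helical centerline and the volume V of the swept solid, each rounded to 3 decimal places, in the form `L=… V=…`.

L=1251.132 V=24565.913

2πR = 2π·31.5 = 197.920337
per-turn = √(197.920337² + 30²) = √(39172.4599 + 900) = √40072.4599 = 200.181068
L = 6.25 × 200.181068 = 1251.131673
V = π·2.5² × L = 19.634954 × 1251.131673 = 24565.912957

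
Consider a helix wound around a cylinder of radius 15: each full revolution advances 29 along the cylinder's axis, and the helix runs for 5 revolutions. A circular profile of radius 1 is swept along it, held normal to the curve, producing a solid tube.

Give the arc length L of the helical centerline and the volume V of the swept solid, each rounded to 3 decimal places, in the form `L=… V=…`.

2πR = 2π·15 = 94.247780
per-turn = √(94.247780² + 29²) = √(8882.6440 + 841) = √9723.6440 = 98.608539
L = 5 × 98.608539 = 493.042695
V = π·1² × L = 3.141593 × 493.042695 = 1548.939308

L=493.043 V=1548.939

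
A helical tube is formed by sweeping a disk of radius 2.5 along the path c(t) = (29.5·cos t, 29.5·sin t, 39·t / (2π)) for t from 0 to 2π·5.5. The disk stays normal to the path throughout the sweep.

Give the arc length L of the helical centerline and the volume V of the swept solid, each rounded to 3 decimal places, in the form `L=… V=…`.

L=1041.769 V=20455.081

2πR = 2π·29.5 = 185.353967
per-turn = √(185.353967² + 39²) = √(34356.0929 + 1521) = √35877.0929 = 189.412494
L = 5.5 × 189.412494 = 1041.768718
V = π·2.5² × L = 19.634954 × 1041.768718 = 20455.080936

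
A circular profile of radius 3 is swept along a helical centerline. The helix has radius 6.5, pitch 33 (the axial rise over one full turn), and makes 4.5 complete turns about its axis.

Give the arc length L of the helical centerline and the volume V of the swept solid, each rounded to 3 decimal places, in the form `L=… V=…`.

2πR = 2π·6.5 = 40.840704
per-turn = √(40.840704² + 33²) = √(1667.9631 + 1089) = √2756.9631 = 52.506791
L = 4.5 × 52.506791 = 236.280561
V = π·3² × L = 28.274334 × 236.280561 = 6680.675481

L=236.281 V=6680.675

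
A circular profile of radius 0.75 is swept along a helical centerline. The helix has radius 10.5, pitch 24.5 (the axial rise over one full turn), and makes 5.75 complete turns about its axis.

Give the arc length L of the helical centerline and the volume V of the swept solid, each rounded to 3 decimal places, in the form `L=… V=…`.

L=404.661 V=715.094

2πR = 2π·10.5 = 65.973446
per-turn = √(65.973446² + 24.5²) = √(4352.4955 + 600.25) = √4952.7455 = 70.375745
L = 5.75 × 70.375745 = 404.660536
V = π·0.75² × L = 1.767146 × 404.660536 = 715.094194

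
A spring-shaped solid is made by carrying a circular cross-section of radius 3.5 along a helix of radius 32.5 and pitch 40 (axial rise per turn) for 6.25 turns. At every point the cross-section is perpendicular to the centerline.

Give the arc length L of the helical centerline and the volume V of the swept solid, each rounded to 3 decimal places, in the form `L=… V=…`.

L=1300.527 V=50050.141

2πR = 2π·32.5 = 204.203522
per-turn = √(204.203522² + 40²) = √(41699.0786 + 1600) = √43299.0786 = 208.084306
L = 6.25 × 208.084306 = 1300.526915
V = π·3.5² × L = 38.484510 × 1300.526915 = 50050.141088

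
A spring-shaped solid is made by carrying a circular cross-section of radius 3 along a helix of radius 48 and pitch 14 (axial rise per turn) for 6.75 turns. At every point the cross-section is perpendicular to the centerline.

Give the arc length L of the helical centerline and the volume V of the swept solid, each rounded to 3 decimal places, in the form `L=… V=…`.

L=2037.944 V=57621.515

2πR = 2π·48 = 301.592895
per-turn = √(301.592895² + 14²) = √(90958.2742 + 196) = √91154.2742 = 301.917661
L = 6.75 × 301.917661 = 2037.944213
V = π·3² × L = 28.274334 × 2037.944213 = 57621.515120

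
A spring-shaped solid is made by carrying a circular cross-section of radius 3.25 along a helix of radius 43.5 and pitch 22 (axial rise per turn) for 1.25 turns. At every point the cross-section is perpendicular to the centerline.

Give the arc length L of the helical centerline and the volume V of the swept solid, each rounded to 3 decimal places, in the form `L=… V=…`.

2πR = 2π·43.5 = 273.318561
per-turn = √(273.318561² + 22²) = √(74703.0357 + 484) = √75187.0357 = 274.202545
L = 1.25 × 274.202545 = 342.753181
V = π·3.25² × L = 33.183072 × 342.753181 = 11373.603632

L=342.753 V=11373.604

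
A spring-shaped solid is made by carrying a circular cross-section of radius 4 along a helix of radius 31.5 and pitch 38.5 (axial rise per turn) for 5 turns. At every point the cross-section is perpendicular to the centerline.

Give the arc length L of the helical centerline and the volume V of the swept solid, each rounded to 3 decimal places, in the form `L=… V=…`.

2πR = 2π·31.5 = 197.920337
per-turn = √(197.920337² + 38.5²) = √(39172.4599 + 1482.25) = √40654.7099 = 201.630131
L = 5 × 201.630131 = 1008.150657
V = π·4² × L = 50.265482 × 1008.150657 = 50675.179151

L=1008.151 V=50675.179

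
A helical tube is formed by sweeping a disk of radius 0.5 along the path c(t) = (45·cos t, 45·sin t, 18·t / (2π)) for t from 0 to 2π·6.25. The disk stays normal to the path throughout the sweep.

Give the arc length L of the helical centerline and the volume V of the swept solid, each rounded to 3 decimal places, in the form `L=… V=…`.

L=1770.723 V=1390.723

2πR = 2π·45 = 282.743339
per-turn = √(282.743339² + 18²) = √(79943.7956 + 324) = √80267.7956 = 283.315717
L = 6.25 × 283.315717 = 1770.723233
V = π·0.5² × L = 0.785398 × 1770.723233 = 1390.722775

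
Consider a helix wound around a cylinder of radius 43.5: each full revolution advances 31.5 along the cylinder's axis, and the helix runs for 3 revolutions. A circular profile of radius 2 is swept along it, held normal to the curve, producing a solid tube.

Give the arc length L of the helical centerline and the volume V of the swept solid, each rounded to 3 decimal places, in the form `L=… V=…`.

2πR = 2π·43.5 = 273.318561
per-turn = √(273.318561² + 31.5²) = √(74703.0357 + 992.25) = √75695.2857 = 275.127763
L = 3 × 275.127763 = 825.383288
V = π·2² × L = 12.566371 × 825.383288 = 10372.072291

L=825.383 V=10372.072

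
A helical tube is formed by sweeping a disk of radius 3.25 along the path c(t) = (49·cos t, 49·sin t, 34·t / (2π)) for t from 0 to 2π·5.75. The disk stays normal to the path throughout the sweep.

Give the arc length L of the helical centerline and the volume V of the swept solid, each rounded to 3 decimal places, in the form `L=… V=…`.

L=1781.050 V=59100.700

2πR = 2π·49 = 307.876080
per-turn = √(307.876080² + 34²) = √(94787.6807 + 1156) = √95943.6807 = 309.747769
L = 5.75 × 309.747769 = 1781.049674
V = π·3.25² × L = 33.183072 × 1781.049674 = 59100.700294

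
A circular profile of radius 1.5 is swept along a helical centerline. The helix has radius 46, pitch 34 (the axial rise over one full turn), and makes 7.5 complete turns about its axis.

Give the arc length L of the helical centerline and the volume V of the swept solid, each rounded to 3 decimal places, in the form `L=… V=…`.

L=2182.646 V=15428.216

2πR = 2π·46 = 289.026524
per-turn = √(289.026524² + 34²) = √(83536.3317 + 1156) = √84692.3317 = 291.019470
L = 7.5 × 291.019470 = 2182.646022
V = π·1.5² × L = 7.068583 × 2182.646022 = 15428.215590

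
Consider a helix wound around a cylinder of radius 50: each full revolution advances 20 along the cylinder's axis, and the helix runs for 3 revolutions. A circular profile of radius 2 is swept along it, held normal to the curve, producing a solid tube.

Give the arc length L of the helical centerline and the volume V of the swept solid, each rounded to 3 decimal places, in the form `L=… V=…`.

2πR = 2π·50 = 314.159265
per-turn = √(314.159265² + 20²) = √(98696.0440 + 400) = √99096.0440 = 314.795241
L = 3 × 314.795241 = 944.385724
V = π·2² × L = 12.566371 × 944.385724 = 11867.501013

L=944.386 V=11867.501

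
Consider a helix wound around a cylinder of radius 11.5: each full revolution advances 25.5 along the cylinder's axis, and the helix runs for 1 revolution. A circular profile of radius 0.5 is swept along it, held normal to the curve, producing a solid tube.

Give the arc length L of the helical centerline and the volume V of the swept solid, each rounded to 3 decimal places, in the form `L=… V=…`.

2πR = 2π·11.5 = 72.256631
per-turn = √(72.256631² + 25.5²) = √(5221.0207 + 650.25) = √5871.2707 = 76.624218
L = 1 × 76.624218 = 76.624218
V = π·0.5² × L = 0.785398 × 76.624218 = 60.180520

L=76.624 V=60.181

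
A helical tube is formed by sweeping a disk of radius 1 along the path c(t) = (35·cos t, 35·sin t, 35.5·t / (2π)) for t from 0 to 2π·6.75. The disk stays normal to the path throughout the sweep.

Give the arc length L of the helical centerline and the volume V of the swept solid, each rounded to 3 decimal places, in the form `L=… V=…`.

2πR = 2π·35 = 219.911486
per-turn = √(219.911486² + 35.5²) = √(48361.0616 + 1260.25) = √49621.3116 = 222.758415
L = 6.75 × 222.758415 = 1503.619303
V = π·1² × L = 3.141593 × 1503.619303 = 4723.759356

L=1503.619 V=4723.759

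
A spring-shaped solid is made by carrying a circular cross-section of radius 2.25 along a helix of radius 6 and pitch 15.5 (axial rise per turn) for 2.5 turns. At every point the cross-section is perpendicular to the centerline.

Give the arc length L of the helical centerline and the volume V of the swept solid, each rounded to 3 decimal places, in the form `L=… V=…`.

L=101.903 V=1620.696

2πR = 2π·6 = 37.699112
per-turn = √(37.699112² + 15.5²) = √(1421.2230 + 240.25) = √1661.4730 = 40.761171
L = 2.5 × 40.761171 = 101.902927
V = π·2.25² × L = 15.904313 × 101.902927 = 1620.696022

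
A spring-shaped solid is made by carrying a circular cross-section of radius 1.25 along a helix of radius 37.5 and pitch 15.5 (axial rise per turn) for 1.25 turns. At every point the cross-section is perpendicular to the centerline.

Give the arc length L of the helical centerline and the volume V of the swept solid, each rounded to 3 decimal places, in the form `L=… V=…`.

2πR = 2π·37.5 = 235.619449
per-turn = √(235.619449² + 15.5²) = √(55516.5248 + 240.25) = √55756.7748 = 236.128725
L = 1.25 × 236.128725 = 295.160906
V = π·1.25² × L = 4.908739 × 295.160906 = 1448.867710

L=295.161 V=1448.868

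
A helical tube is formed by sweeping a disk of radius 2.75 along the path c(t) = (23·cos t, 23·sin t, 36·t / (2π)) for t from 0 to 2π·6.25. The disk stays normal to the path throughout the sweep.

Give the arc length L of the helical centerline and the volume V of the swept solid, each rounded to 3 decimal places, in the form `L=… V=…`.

2πR = 2π·23 = 144.513262
per-turn = √(144.513262² + 36²) = √(20884.0829 + 1296) = √22180.0829 = 148.929792
L = 6.25 × 148.929792 = 930.811199
V = π·2.75² × L = 23.758294 × 930.811199 = 22114.486544

L=930.811 V=22114.487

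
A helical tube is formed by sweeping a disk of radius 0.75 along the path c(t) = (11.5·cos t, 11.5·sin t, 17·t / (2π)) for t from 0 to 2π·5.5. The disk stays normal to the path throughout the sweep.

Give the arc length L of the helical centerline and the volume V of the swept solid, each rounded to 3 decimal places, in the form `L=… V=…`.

L=408.262 V=721.459

2πR = 2π·11.5 = 72.256631
per-turn = √(72.256631² + 17²) = √(5221.0207 + 289) = √5510.0207 = 74.229514
L = 5.5 × 74.229514 = 408.262326
V = π·0.75² × L = 1.767146 × 408.262326 = 721.459083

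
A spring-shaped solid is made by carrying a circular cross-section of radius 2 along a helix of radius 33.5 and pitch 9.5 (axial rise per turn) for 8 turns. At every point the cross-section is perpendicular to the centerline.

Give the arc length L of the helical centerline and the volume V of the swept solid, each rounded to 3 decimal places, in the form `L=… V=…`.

L=1685.608 V=21181.973

2πR = 2π·33.5 = 210.486708
per-turn = √(210.486708² + 9.5²) = √(44304.6542 + 90.25) = √44394.9042 = 210.700983
L = 8 × 210.700983 = 1685.607862
V = π·2² × L = 12.566371 × 1685.607862 = 21181.973110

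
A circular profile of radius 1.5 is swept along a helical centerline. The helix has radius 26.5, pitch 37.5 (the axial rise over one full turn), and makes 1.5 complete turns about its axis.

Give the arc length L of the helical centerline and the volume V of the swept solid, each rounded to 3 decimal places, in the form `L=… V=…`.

L=256.013 V=1809.646

2πR = 2π·26.5 = 166.504411
per-turn = √(166.504411² + 37.5²) = √(27723.7188 + 1406.25) = √29129.9688 = 170.675038
L = 1.5 × 170.675038 = 256.012558
V = π·1.5² × L = 7.068583 × 256.012558 = 1809.646134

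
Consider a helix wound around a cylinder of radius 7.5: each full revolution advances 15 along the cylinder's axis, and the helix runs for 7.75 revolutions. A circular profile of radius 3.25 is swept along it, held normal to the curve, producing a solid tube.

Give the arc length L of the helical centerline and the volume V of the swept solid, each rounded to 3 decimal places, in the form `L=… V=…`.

2πR = 2π·7.5 = 47.123890
per-turn = √(47.123890² + 15²) = √(2220.6610 + 225) = √2445.6610 = 49.453625
L = 7.75 × 49.453625 = 383.265591
V = π·3.25² × L = 33.183072 × 383.265591 = 12717.929855

L=383.266 V=12717.930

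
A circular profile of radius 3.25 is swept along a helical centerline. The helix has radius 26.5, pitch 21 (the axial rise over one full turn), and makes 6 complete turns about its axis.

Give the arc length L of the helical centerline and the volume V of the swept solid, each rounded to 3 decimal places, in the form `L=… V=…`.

L=1006.941 V=33413.391

2πR = 2π·26.5 = 166.504411
per-turn = √(166.504411² + 21²) = √(27723.7188 + 441) = √28164.7188 = 167.823475
L = 6 × 167.823475 = 1006.940850
V = π·3.25² × L = 33.183072 × 1006.940850 = 33413.391133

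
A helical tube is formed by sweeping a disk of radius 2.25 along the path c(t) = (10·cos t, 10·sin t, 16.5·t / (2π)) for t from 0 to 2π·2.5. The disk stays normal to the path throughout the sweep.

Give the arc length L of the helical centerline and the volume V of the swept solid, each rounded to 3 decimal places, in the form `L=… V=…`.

2πR = 2π·10 = 62.831853
per-turn = √(62.831853² + 16.5²) = √(3947.8418 + 272.25) = √4220.0918 = 64.962233
L = 2.5 × 64.962233 = 162.405583
V = π·2.25² × L = 15.904313 × 162.405583 = 2582.949199

L=162.406 V=2582.949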